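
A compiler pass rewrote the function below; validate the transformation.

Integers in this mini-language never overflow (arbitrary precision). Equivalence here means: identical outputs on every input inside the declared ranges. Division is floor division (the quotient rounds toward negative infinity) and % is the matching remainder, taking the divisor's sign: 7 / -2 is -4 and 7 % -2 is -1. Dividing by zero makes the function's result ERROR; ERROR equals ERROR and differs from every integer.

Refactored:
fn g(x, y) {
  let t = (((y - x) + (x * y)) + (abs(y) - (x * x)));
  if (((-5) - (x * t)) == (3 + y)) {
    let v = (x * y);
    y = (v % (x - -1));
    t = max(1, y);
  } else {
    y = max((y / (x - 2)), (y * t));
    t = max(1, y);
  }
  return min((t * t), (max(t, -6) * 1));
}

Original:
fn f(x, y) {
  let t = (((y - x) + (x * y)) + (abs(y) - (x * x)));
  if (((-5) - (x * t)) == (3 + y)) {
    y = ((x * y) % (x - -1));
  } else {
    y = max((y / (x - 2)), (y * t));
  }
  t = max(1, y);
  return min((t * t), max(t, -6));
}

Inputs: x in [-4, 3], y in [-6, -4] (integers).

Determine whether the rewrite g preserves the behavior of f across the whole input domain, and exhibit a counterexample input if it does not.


Behavior is preserved: although arithmetic usage differs, min/max/abs usage differs, constant usage differs, local variable names differ, statement counts differ, the outputs never diverge.
Tracing x=2, y=-5: f: t=-16, then (((-5) - (x * t)) == (3 + y)) is false, then a zero divisor aborts: ERROR | g: t=-16, then (((-5) - (x * t)) == (3 + y)) is false, then a zero divisor aborts: ERROR — matching result ERROR.
An exhaustive pass over the 24 declared inputs shows identical outputs.
verdict: equivalent


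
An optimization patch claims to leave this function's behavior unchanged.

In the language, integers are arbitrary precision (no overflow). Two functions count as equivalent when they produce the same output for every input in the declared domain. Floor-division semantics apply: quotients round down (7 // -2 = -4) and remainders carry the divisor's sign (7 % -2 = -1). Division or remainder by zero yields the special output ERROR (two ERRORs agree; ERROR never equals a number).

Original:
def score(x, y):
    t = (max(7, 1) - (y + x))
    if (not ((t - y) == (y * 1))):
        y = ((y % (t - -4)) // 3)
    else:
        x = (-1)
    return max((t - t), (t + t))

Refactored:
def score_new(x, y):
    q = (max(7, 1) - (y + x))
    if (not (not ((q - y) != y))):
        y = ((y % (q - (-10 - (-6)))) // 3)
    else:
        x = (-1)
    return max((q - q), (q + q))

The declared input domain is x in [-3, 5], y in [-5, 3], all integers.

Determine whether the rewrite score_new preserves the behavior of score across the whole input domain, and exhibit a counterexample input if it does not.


Reading the diff, among the changes: local variable names differ; also boolean connective usage differs; also comparison usage differs; also constant usage differs; also arithmetic usage differs.
Tracing x=3, y=-4: score: t becomes 8; next (not ((t - y) == (y * 1))) evaluates to true; next y becomes 2; next final value 16 | score_new: q becomes 8; next (not (not ((q - y) != y))) evaluates to true; next y becomes 2; next final value 16 — matching result 16.
An exhaustive pass over the 81 declared inputs shows identical outputs.
verdict: equivalent


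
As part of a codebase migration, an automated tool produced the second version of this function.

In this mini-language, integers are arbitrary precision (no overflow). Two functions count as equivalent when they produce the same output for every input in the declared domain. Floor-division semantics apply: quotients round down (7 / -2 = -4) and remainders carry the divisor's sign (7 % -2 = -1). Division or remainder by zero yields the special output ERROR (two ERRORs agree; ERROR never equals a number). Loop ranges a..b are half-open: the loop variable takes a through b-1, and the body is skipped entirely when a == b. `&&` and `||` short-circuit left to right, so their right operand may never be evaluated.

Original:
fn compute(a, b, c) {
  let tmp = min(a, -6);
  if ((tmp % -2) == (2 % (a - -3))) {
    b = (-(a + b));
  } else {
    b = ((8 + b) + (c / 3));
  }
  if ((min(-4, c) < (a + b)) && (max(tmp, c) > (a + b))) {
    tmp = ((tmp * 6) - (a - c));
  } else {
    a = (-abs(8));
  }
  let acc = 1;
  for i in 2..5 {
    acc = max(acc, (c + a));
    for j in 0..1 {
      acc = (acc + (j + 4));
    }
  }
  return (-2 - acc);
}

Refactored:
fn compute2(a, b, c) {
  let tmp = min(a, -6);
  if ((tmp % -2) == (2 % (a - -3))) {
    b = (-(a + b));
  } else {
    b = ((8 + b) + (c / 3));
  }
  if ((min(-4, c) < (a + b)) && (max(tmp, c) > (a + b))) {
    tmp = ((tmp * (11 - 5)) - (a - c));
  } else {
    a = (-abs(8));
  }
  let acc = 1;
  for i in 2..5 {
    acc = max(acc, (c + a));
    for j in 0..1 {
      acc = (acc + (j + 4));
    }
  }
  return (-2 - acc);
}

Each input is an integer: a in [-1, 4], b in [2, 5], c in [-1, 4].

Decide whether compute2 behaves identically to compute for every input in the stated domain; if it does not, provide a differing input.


The two are interchangeable: arithmetic usage differs; and constant usage differs, and every declared input agrees.
Tracing a=3, b=3, c=1: compute: tmp := -6 | ((tmp % -2) == (2 % (a - -3))): false | b := 11 | ((min(-4, c) < (a + b)) && (max(tmp, c) > (a + b))): false | a := -8 | acc := 1 | iter i=2: | acc := 1 | iter j=0: | acc := 5 | iter i=3: | acc := 5 | iter j=0: | acc := 9 | iter i=4: | acc := 9 | iter j=0: | acc := 13 | result -15 | compute2: tmp := -6 | ((tmp % -2) == (2 % (a - -3))): false | b := 11 | ((min(-4, c) < (a + b)) && (max(tmp, c) > (a + b))): false | a := -8 | acc := 1 | iter i=2: | acc := 1 | iter j=0: | acc := 5 | iter i=3: | acc := 5 | iter j=0: | acc := 9 | iter i=4: | acc := 9 | iter j=0: | acc := 13 | result -15 — matching result -15.
Every one of the 144 inputs gives matching results.
verdict: equivalent


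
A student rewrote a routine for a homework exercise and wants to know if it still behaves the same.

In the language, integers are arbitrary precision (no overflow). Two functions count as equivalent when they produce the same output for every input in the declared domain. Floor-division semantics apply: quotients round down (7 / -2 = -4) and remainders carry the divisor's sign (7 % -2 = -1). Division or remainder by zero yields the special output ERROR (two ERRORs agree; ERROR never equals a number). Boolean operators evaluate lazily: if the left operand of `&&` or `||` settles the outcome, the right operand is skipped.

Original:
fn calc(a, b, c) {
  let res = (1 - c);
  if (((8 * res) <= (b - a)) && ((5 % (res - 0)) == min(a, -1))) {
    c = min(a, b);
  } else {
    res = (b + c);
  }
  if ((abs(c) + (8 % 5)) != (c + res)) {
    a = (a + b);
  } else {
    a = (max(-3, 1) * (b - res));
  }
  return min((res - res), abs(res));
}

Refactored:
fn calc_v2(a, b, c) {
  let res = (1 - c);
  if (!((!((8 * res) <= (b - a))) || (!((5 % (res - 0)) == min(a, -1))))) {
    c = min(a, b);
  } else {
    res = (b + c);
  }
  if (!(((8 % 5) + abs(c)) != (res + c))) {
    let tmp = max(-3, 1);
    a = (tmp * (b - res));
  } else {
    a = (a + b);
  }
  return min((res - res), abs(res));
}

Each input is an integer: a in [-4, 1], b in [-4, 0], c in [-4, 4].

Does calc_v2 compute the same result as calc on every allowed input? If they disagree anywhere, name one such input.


Behavior is preserved: although boolean connective usage differs; also statement counts differ; also local variable names differ, the outputs never diverge.
Tracing a=-3, b=-3, c=-2: calc: res becomes 3; next (((8 * res) <= (b - a)) && ((5 % (res - 0)) == min(a, -1))) evaluates to false; next res becomes -5; next ((abs(c) + (8 % 5)) != (c + res)) evaluates to true; next a becomes -6; next final value 0 | calc_v2: res becomes 3; next (!((!((8 * res) <= (b - a))) || (!((5 % (res - 0)) == min(a, -1))))) evaluates to false; next res becomes -5; next (!(((8 % 5) + abs(c)) != (res + c))) evaluates to false; next a becomes -6; next final value 0 — matching result 0.
Checked all 270 inputs in the declared domain: the outputs agree on every one.
verdict: equivalent


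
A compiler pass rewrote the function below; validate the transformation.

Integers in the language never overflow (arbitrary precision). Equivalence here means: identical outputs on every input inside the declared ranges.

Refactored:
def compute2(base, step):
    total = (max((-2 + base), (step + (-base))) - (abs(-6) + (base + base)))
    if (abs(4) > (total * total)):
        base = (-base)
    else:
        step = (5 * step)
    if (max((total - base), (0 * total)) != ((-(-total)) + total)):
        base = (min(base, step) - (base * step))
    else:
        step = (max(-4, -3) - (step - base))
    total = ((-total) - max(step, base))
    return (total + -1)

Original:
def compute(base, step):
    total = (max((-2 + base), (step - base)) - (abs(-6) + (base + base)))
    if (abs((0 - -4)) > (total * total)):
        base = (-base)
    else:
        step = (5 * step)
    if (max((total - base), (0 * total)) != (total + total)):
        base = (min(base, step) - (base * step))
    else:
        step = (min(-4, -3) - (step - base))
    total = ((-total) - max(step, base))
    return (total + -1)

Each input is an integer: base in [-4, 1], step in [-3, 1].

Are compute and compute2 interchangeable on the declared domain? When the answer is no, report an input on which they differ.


Consider the input base=-4, step=-2.
compute: total becomes 4; next (abs((0 - -4)) > (total * total)) evaluates to false; next step becomes -10; next (max((total - base), (0 * total)) != (total + total)) evaluates to false; next step becomes 2; next total becomes -6; next final value -7
compute2: total becomes 4; next (abs(4) > (total * total)) evaluates to false; next step becomes -10; next (max((total - base), (0 * total)) != ((-(-total)) + total)) evaluates to false; next step becomes 3; next total becomes -7; next final value -8
-7 against -8: the behavior changed.
verdict: not equivalent; witness: base=-4, step=-2


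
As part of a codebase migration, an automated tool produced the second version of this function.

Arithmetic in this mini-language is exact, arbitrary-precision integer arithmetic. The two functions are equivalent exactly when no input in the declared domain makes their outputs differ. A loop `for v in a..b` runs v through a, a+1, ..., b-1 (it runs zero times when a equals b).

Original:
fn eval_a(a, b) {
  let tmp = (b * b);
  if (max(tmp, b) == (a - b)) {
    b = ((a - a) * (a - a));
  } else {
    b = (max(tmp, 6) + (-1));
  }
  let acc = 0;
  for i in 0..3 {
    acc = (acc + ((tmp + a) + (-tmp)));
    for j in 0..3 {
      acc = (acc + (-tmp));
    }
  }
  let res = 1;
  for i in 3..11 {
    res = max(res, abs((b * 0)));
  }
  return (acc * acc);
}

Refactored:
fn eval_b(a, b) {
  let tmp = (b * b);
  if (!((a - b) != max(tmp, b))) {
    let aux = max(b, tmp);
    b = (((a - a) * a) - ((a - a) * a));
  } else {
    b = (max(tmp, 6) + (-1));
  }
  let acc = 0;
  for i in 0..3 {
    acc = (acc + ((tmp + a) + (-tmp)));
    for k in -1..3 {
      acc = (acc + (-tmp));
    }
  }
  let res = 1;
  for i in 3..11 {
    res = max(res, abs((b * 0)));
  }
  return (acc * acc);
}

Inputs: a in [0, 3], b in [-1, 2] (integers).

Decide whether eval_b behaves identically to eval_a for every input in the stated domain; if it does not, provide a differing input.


Consider the input a=0, b=-1.
eval_a: tmp=1, then (max(tmp, b) == (a - b)) is true, then b=0, then acc=0, then (i=0), then acc=0, then (j=0), then acc=-1, then (j=1), then acc=-2, then (j=2), then acc=-3, then (i=1), then acc=-3, then (j=0), then acc=-4, then (j=1), then acc=-5, then (j=2), then acc=-6, then (i=2), then acc=-6, then (j=0), then acc=-7, then (j=1), then acc=-8, then (j=2), then acc=-9, then res=1, then (i=3), then res=1, then (i=4), then res=1, then (i=5), then res=1, then (i=6), then res=1, then (i=7), then res=1, then (i=8), then res=1, then (i=9), then res=1, then (i=10), then res=1, then returns 81
eval_b: tmp=1, then (!((a - b) != max(tmp, b))) is true, then aux=1, then b=0, then acc=0, then (i=0), then acc=0, then (k=-1), then acc=-1, then (k=0), then acc=-2, then (k=1), then acc=-3, then (k=2), then acc=-4, then (i=1), then acc=-4, then (k=-1), then acc=-5, then (k=0), then acc=-6, then (k=1), then acc=-7, then (k=2), then acc=-8, then (i=2), then acc=-8, then (k=-1), then acc=-9, then (k=0), then acc=-10, then (k=1), then acc=-11, then (k=2), then acc=-12, then res=1, then (i=3), then res=1, then (i=4), then res=1, then (i=5), then res=1, then (i=6), then res=1, then (i=7), then res=1, then (i=8), then res=1, then (i=9), then res=1, then (i=10), then res=1, then returns 144
81 against 144: the behavior changed.
verdict: not equivalent; witness: a=0, b=-1


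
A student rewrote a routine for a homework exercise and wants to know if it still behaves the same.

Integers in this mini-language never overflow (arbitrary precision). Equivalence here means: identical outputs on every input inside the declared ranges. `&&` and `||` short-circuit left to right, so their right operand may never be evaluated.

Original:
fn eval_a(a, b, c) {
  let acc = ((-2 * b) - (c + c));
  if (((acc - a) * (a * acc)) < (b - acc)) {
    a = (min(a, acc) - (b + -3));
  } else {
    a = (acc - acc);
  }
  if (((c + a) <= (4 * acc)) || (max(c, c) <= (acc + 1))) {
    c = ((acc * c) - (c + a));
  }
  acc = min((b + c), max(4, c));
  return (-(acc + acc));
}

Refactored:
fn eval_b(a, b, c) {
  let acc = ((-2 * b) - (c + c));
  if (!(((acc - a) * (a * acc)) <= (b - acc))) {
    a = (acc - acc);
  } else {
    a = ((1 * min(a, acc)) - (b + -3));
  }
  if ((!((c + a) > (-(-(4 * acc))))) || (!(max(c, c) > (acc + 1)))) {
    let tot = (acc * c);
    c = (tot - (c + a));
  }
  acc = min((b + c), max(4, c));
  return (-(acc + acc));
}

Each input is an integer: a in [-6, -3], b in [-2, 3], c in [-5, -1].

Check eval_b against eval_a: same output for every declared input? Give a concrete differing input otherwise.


The suspicious edit (`(((acc - a) * (a * acc)) < (b - acc))` became `(((acc - a) * (a * acc)) <= (b - acc))`) never changes the result for any input inside the declared domain; all 120 inputs agree.
verdict: equivalent


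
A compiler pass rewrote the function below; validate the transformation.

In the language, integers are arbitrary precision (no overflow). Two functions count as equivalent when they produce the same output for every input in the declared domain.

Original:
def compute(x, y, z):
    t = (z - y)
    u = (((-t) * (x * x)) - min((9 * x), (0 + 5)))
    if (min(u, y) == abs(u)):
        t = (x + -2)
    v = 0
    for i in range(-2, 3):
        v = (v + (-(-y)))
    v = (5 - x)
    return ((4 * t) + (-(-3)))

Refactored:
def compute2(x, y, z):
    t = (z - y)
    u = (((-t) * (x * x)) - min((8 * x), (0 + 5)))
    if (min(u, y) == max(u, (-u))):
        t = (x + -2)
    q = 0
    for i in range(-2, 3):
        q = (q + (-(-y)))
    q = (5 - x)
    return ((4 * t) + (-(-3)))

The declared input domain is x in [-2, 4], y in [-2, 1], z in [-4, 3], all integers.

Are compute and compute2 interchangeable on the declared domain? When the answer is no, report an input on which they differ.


Equivalent. The edit looks behavioral (`9` became `8`), but over these ranges it never changes the outcome.
An exhaustive pass over the 224 declared inputs shows identical outputs.
As a probe, take x=0, y=-2, z=-3: compute runs t := -1 | u := 0 | (min(u, y) == abs(u)): false | v := 0 | iter i=-2: | v := -2 | iter i=-1: | v := -4 | iter i=0: | v := -6 | iter i=1: | v := -8 | iter i=2: | v := -10 | v := 5 | result -1; compute2 runs t := -1 | u := 0 | (min(u, y) == max(u, (-u))): false | q := 0 | iter i=-2: | q := -2 | iter i=-1: | q := -4 | iter i=0: | q := -6 | iter i=1: | q := -8 | iter i=2: | q := -10 | q := 5 | result -1; both end at -1.
verdict: equivalent


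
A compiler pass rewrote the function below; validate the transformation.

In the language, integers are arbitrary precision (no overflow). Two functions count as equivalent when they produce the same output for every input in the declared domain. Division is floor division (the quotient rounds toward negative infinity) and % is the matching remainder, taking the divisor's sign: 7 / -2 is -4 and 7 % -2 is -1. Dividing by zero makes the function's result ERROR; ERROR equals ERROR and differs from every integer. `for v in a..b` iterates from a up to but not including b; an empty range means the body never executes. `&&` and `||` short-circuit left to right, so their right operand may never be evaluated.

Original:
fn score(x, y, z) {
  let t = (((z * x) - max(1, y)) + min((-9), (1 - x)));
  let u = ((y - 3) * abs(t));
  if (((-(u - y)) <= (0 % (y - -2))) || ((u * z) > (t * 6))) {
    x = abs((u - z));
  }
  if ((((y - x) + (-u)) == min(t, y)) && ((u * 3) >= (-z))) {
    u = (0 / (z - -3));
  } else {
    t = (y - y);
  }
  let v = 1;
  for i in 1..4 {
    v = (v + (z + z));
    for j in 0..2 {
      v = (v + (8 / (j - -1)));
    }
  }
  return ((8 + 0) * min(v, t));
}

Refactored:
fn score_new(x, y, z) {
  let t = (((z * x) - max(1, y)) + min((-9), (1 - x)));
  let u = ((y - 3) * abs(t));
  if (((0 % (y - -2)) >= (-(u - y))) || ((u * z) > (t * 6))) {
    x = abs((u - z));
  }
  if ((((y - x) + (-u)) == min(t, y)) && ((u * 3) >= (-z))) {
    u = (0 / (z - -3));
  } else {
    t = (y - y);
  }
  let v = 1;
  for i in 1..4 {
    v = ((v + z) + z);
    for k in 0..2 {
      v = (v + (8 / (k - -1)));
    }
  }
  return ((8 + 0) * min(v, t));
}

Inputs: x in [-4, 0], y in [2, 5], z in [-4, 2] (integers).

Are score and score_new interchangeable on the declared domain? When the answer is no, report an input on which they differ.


Although comparison usage differs; also local variable names differ, 140/140 inputs agree.
verdict: equivalent


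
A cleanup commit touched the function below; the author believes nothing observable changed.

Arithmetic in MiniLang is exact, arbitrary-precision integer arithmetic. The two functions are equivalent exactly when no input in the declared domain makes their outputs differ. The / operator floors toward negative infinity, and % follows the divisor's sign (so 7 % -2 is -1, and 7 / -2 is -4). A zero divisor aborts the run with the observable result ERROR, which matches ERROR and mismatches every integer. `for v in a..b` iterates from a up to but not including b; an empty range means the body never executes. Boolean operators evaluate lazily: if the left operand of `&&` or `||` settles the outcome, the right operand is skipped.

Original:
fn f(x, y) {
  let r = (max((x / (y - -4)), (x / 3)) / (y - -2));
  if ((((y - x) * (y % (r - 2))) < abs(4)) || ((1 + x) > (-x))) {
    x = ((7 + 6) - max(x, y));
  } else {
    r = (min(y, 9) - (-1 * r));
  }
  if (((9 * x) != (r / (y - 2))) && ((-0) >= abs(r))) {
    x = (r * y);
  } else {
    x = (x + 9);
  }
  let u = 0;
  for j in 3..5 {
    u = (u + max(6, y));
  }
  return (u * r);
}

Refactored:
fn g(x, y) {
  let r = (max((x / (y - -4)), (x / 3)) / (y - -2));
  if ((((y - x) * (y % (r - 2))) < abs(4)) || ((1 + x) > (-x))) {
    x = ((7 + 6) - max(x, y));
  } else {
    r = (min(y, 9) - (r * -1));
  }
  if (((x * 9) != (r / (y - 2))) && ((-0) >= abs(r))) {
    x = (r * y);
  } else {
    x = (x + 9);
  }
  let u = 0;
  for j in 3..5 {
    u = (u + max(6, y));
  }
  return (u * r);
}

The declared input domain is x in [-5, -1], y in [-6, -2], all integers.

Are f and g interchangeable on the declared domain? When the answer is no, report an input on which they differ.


Behavior is preserved: although same computation, different form, the outputs never diverge.
Tracing x=-3, y=-3: f: r=1, then ((((y - x) * (y % (r - 2))) < abs(4)) || ((1 + x) > (-x))) is true, then x=16, then (((9 * x) != (r / (y - 2))) && ((-0) >= abs(r))) is false, then x=25, then u=0, then (j=3), then u=6, then (j=4), then u=12, then returns 12 | g: r=1, then ((((y - x) * (y % (r - 2))) < abs(4)) || ((1 + x) > (-x))) is true, then x=16, then (((x * 9) != (r / (y - 2))) && ((-0) >= abs(r))) is false, then x=25, then u=0, then (j=3), then u=6, then (j=4), then u=12, then returns 12 — matching result 12.
Checked all 25 inputs in the declared domain: the outputs agree on every one.
verdict: equivalent


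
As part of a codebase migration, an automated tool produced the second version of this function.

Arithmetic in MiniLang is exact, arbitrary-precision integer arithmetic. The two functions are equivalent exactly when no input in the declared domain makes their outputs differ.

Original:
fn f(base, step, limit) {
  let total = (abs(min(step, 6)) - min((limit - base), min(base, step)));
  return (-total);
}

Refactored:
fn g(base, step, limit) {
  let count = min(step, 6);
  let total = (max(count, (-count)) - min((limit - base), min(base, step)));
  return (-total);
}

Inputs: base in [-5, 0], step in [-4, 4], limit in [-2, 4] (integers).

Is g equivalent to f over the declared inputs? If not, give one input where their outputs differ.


Changes here: local variable names differ; also statement counts differ; also min/max/abs usage differs; the full 378-point sweep finds no disagreement.
verdict: equivalent


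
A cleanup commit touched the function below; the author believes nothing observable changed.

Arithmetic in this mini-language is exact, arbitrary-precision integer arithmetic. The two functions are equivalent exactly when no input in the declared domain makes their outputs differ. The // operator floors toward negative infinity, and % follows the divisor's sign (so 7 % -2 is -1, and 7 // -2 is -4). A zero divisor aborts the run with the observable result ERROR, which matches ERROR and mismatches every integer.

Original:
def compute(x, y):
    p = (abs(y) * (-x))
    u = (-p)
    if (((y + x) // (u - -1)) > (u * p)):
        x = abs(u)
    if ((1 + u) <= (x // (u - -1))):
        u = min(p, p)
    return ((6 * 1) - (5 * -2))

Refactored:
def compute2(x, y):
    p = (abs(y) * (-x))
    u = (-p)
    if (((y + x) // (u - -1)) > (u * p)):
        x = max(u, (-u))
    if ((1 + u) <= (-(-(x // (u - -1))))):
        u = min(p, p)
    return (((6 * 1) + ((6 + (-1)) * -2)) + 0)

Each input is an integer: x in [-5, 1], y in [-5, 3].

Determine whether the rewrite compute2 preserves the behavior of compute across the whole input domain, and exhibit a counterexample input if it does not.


On input x=-5, y=-5, compute returns 16 while compute2 returns -4.
verdict: not equivalent; witness: x=-5, y=-5


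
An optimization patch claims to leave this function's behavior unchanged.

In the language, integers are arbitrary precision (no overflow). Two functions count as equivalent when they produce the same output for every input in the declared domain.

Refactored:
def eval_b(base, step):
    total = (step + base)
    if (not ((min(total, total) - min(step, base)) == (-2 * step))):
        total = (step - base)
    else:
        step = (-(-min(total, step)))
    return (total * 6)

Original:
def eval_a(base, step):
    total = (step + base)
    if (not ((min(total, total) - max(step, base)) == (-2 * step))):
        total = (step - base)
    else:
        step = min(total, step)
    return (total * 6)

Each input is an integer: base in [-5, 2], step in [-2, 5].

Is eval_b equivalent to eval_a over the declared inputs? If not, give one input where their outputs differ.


Take base=-5, step=0.
eval_a: total becomes -5; next (not ((min(total, total) - max(step, base)) == (-2 * step))) evaluates to true; next total becomes 5; next final value 30
eval_b: total becomes -5; next (not ((min(total, total) - min(step, base)) == (-2 * step))) evaluates to false; next step becomes -5; next final value -30
30 != -30, so the rewrite changes behavior.
verdict: not equivalent; witness: base=-5, step=0


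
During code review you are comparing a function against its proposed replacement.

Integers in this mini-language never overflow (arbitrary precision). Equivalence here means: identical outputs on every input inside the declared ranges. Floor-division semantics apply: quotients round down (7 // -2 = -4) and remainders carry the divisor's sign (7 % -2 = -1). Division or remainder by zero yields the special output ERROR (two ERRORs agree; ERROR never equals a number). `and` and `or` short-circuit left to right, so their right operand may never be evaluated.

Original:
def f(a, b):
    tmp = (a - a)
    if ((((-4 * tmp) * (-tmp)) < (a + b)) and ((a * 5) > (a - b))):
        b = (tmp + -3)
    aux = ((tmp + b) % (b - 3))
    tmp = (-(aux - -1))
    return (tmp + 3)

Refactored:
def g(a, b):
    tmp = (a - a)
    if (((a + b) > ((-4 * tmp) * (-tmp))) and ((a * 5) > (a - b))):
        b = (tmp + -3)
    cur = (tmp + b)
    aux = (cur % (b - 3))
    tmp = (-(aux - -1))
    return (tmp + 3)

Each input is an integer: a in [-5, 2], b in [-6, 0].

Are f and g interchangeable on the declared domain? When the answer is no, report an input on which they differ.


Comparing the listings, the differences include: local variable names differ; and statement counts differ; and comparison usage differs.
Tracing a=-5, b=-1: f: tmp=0, then ((((-4 * tmp) * (-tmp)) < (a + b)) and ((a * 5) > (a - b))) is false, then aux=-1, then tmp=0, then returns 3 | g: tmp=0, then (((a + b) > ((-4 * tmp) * (-tmp))) and ((a * 5) > (a - b))) is false, then cur=-1, then aux=-1, then tmp=0, then returns 3 — matching result 3.
Every one of the 56 inputs gives matching results.
verdict: equivalent


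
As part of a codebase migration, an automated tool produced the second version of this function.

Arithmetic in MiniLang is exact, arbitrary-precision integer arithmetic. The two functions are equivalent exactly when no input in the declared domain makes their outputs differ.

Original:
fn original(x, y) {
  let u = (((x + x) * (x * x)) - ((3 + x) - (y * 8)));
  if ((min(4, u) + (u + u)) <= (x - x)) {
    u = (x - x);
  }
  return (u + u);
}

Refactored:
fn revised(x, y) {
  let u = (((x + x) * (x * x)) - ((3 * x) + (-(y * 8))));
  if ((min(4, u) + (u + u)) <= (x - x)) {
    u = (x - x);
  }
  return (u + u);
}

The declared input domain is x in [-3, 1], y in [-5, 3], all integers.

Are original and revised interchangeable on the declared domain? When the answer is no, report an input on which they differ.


x=-2, y=2 yields 0 from original but 12 from revised.
verdict: not equivalent; witness: x=-2, y=2


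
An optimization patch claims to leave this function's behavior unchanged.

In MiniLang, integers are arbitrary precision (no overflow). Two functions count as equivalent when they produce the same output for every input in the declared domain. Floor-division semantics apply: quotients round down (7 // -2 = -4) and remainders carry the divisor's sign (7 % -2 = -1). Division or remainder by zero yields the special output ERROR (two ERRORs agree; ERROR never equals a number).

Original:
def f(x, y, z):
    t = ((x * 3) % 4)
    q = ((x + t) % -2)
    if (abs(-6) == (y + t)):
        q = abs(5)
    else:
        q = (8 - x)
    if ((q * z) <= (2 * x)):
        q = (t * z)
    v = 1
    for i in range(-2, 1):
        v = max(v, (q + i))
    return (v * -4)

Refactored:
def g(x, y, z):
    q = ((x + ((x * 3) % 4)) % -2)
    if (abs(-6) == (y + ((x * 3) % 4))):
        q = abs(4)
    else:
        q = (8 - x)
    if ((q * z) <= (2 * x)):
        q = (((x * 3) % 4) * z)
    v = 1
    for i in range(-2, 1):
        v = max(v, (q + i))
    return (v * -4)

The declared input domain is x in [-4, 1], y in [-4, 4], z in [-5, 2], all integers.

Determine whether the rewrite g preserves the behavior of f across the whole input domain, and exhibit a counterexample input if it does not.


Try x=-3, y=3, z=-1.
f: t=3, then q=0, then (abs(-6) == (y + t)) is true, then q=5, then ((q * z) <= (2 * x)) is false, then v=1, then (i=-2), then v=3, then (i=-1), then v=4, then (i=0), then v=5, then returns -20
g: q=0, then (abs(-6) == (y + ((x * 3) % 4))) is true, then q=4, then ((q * z) <= (2 * x)) is false, then v=1, then (i=-2), then v=2, then (i=-1), then v=3, then (i=0), then v=4, then returns -16
-20 against -16: the behavior changed.
verdict: not equivalent; witness: x=-3, y=3, z=-1


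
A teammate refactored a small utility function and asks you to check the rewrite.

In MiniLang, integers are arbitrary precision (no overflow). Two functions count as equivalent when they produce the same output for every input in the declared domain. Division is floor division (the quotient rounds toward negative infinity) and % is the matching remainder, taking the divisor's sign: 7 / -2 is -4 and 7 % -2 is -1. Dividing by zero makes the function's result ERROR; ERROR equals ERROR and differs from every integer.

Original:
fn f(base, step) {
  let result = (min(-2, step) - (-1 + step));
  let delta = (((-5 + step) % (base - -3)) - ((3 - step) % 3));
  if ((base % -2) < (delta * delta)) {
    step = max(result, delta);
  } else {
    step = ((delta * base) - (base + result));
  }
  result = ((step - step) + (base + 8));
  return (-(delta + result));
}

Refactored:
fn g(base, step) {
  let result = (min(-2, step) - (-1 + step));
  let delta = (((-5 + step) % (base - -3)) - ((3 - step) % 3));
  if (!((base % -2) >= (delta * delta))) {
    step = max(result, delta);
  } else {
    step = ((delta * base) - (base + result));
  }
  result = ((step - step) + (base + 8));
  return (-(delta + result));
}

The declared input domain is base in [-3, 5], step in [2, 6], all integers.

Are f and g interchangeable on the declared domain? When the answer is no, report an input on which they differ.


This is a faithful refactor — comparison usage differs; and boolean connective usage differs, but the computed results match everywhere.
Spot check at base=-1, step=4 — f: result := -5 | delta := -1 | ((base % -2) < (delta * delta)): true | step := -1 | result := 7 | result -6. g: result := -5 | delta := -1 | (!((base % -2) >= (delta * delta))): true | step := -1 | result := 7 | result -6. Both give -6.
Across all 45 domain points the two functions coincide.
verdict: equivalent


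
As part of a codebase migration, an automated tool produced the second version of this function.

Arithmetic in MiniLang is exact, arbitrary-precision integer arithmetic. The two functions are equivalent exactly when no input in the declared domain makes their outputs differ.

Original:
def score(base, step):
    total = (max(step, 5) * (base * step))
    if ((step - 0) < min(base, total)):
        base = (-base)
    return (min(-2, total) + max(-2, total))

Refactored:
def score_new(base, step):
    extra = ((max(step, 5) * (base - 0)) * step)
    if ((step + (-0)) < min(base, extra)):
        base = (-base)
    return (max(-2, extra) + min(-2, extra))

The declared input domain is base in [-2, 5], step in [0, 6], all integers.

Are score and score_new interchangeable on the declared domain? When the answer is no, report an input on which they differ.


Differences: local variable names differ; and constant usage differs; and arithmetic usage differs — yet all 56 inputs agree.
verdict: equivalent


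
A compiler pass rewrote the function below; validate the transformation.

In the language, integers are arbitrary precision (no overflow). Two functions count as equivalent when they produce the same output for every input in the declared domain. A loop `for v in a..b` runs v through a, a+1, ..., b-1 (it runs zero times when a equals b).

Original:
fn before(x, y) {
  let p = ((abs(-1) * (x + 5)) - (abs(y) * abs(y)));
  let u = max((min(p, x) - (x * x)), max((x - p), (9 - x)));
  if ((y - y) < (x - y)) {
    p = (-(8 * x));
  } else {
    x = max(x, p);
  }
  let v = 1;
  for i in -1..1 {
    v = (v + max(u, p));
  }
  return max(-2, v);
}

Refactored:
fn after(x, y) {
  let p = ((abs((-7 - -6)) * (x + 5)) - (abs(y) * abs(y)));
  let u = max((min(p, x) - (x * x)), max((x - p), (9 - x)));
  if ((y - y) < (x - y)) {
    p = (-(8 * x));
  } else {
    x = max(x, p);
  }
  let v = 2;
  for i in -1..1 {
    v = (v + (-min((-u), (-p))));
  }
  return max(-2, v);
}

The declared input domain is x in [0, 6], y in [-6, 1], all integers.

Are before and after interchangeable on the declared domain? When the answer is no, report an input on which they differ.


At x=0, y=-6: before gives 63, after gives 64.
verdict: not equivalent; witness: x=0, y=-6


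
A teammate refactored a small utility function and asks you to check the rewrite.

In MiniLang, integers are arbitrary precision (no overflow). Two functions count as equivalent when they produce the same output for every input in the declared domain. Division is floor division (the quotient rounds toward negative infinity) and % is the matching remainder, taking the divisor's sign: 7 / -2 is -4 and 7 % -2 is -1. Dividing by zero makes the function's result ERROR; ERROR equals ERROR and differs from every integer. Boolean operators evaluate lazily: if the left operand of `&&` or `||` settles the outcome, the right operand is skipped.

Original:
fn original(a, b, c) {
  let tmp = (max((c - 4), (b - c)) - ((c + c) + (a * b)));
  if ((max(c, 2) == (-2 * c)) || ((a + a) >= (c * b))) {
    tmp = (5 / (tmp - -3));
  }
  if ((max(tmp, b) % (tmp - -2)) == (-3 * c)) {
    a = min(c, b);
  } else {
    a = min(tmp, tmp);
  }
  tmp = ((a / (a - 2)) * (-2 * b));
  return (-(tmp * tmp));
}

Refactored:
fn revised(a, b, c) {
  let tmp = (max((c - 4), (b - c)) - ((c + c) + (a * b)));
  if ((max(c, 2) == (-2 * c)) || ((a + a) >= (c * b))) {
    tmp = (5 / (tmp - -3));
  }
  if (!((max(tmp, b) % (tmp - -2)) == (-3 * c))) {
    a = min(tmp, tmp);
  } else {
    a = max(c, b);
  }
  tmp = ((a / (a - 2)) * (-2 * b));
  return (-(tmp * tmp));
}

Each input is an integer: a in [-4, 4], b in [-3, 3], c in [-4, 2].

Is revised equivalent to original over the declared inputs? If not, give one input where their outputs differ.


Take a=-4, b=-3, c=1.
original: tmp = -17; ((max(c, 2) == (-2 * c)) || ((a + a) >= (c * b))) -> false; ((max(tmp, b) % (tmp - -2)) == (-3 * c)) -> true; a = -3; tmp = 0; return 0
revised: tmp = -17; ((max(c, 2) == (-2 * c)) || ((a + a) >= (c * b))) -> false; (!((max(tmp, b) % (tmp - -2)) == (-3 * c))) -> false; a = 1; tmp = -6; return -36
0 against -36: the behavior changed.
verdict: not equivalent; witness: a=-4, b=-3, c=1


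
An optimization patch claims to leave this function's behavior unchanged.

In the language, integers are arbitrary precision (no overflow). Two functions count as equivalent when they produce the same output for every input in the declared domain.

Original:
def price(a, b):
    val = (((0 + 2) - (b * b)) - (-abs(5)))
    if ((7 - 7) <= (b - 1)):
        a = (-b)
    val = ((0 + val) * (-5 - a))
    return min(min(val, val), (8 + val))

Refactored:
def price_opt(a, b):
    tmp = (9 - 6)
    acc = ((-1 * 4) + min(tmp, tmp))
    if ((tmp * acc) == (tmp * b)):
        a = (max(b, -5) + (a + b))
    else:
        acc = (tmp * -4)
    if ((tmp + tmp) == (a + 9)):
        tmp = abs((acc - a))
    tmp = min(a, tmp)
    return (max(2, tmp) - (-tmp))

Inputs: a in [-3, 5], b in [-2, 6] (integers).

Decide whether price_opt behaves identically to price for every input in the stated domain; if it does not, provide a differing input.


There is a counterexample at a=-3, b=-2: -6 on one side, -1 on the other.
price: val := 3 | ((7 - 7) <= (b - 1)): false | val := -6 | result -6
price_opt: tmp := 3 | acc := -1 | ((tmp * acc) == (tmp * b)): false | acc := -12 | ((tmp + tmp) == (a + 9)): true | tmp := 9 | tmp := -3 | result -1
verdict: not equivalent; witness: a=-3, b=-2


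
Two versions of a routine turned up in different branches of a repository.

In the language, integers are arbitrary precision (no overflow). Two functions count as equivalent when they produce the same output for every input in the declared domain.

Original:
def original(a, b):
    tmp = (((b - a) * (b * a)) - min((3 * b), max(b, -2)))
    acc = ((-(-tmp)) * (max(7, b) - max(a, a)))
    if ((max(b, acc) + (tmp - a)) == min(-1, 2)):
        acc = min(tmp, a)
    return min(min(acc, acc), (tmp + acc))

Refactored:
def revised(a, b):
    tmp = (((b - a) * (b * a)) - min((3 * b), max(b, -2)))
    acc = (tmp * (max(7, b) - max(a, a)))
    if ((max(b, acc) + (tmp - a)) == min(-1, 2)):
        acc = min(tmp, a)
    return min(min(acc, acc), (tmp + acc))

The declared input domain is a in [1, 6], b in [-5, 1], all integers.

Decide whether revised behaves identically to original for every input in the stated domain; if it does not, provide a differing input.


Behavior is preserved: although same computation, different form, the outputs never diverge.
One worked example (a=5, b=-5) — original: tmp = 265; acc = 530; ((max(b, acc) + (tmp - a)) == min(-1, 2)) -> false; return 530; revised: tmp = 265; acc = 530; ((max(b, acc) + (tmp - a)) == min(-1, 2)) -> false; return 530; agreement on 530.
Every one of the 42 inputs gives matching results.
verdict: equivalent


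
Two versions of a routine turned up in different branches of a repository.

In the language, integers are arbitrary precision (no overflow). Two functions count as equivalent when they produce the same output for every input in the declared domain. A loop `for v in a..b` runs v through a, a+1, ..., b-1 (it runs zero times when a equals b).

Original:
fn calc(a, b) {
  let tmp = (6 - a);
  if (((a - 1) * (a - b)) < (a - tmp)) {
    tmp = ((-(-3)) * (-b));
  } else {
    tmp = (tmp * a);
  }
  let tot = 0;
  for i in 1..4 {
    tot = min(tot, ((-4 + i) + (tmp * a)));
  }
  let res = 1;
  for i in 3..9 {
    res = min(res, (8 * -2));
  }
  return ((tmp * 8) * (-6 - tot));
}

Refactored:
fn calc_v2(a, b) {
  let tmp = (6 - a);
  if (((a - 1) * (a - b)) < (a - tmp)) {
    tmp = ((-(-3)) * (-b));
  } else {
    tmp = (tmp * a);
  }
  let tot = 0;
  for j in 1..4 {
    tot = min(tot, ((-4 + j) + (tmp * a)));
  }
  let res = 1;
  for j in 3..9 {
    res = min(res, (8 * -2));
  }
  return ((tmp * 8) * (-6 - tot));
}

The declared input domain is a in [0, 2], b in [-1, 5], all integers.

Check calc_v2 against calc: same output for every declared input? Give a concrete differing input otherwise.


The two are interchangeable: local variable names differ, and every declared input agrees.
One worked example (a=1, b=-1) — calc: tmp := 5 | (((a - 1) * (a - b)) < (a - tmp)): false | tmp := 5 | tot := 0 | iter i=1: | tot := 0 | iter i=2: | tot := 0 | iter i=3: | tot := 0 | res := 1 | iter i=3: | res := -16 | iter i=4: | res := -16 | iter i=5: | res := -16 | iter i=6: | res := -16 | iter i=7: | res := -16 | iter i=8: | res := -16 | result -240; calc_v2: tmp := 5 | (((a - 1) * (a - b)) < (a - tmp)): false | tmp := 5 | tot := 0 | iter j=1: | tot := 0 | iter j=2: | tot := 0 | iter j=3: | tot := 0 | res := 1 | iter j=3: | res := -16 | iter j=4: | res := -16 | iter j=5: | res := -16 | iter j=6: | res := -16 | iter j=7: | res := -16 | iter j=8: | res := -16 | result -240; agreement on -240.
Every one of the 21 inputs gives matching results.
verdict: equivalent


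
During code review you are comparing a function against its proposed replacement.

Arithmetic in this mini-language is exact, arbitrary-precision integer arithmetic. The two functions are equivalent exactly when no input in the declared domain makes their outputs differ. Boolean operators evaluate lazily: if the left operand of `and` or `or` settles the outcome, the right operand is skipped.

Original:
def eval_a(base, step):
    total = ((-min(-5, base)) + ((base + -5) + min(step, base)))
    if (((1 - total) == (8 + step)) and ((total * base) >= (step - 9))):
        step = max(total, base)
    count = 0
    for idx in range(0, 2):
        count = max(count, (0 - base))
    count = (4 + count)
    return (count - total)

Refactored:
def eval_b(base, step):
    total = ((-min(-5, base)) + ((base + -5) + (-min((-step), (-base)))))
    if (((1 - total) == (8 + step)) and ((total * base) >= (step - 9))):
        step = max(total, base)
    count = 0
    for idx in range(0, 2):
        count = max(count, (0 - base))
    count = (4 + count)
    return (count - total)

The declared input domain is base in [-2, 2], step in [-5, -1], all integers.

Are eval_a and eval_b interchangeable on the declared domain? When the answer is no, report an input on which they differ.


Consider the input base=-2, step=-5.
eval_a: total := -7 | (((1 - total) == (8 + step)) and ((total * base) >= (step - 9))): false | count := 0 | iter idx=0: | count := 2 | iter idx=1: | count := 2 | count := 6 | result 13
eval_b: total := -4 | (((1 - total) == (8 + step)) and ((total * base) >= (step - 9))): false | count := 0 | iter idx=0: | count := 2 | iter idx=1: | count := 2 | count := 6 | result 10
13 != 10, so the rewrite changes behavior.
verdict: not equivalent; witness: base=-2, step=-5
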